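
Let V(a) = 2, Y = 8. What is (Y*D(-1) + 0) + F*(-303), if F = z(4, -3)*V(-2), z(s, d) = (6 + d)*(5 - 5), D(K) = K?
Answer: -8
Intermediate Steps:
z(s, d) = 0 (z(s, d) = (6 + d)*0 = 0)
F = 0 (F = 0*2 = 0)
(Y*D(-1) + 0) + F*(-303) = (8*(-1) + 0) + 0*(-303) = (-8 + 0) + 0 = -8 + 0 = -8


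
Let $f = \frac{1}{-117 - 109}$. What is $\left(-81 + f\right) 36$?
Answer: $- \frac{329526}{113} \approx -2916.2$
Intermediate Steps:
$f = - \frac{1}{226}$ ($f = \frac{1}{-226} = - \frac{1}{226} \approx -0.0044248$)
$\left(-81 + f\right) 36 = \left(-81 - \frac{1}{226}\right) 36 = \left(- \frac{18307}{226}\right) 36 = - \frac{329526}{113}$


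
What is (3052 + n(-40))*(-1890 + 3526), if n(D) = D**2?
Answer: 7610672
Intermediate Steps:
(3052 + n(-40))*(-1890 + 3526) = (3052 + (-40)**2)*(-1890 + 3526) = (3052 + 1600)*1636 = 4652*1636 = 7610672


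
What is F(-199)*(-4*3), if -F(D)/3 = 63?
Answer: 2268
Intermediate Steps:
F(D) = -189 (F(D) = -3*63 = -189)
F(-199)*(-4*3) = -(-756)*3 = -189*(-12) = 2268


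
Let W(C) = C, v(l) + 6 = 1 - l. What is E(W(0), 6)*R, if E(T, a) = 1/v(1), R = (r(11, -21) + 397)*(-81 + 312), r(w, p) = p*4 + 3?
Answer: -12166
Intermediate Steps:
v(l) = -5 - l (v(l) = -6 + (1 - l) = -5 - l)
r(w, p) = 3 + 4*p (r(w, p) = 4*p + 3 = 3 + 4*p)
R = 72996 (R = ((3 + 4*(-21)) + 397)*(-81 + 312) = ((3 - 84) + 397)*231 = (-81 + 397)*231 = 316*231 = 72996)
E(T, a) = -⅙ (E(T, a) = 1/(-5 - 1*1) = 1/(-5 - 1) = 1/(-6) = -⅙)
E(W(0), 6)*R = -⅙*72996 = -12166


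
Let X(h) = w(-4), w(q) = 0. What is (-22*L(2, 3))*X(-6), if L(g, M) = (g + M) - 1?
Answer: 0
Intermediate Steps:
L(g, M) = -1 + M + g (L(g, M) = (M + g) - 1 = -1 + M + g)
X(h) = 0
(-22*L(2, 3))*X(-6) = -22*(-1 + 3 + 2)*0 = -22*4*0 = -88*0 = 0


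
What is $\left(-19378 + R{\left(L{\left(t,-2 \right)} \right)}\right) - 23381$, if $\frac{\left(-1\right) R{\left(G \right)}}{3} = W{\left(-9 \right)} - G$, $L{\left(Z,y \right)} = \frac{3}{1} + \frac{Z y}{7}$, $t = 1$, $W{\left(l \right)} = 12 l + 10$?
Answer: $- \frac{297198}{7} \approx -42457.0$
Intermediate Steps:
$W{\left(l \right)} = 10 + 12 l$
$L{\left(Z,y \right)} = 3 + \frac{Z y}{7}$ ($L{\left(Z,y \right)} = 3 \cdot 1 + Z y \frac{1}{7} = 3 + \frac{Z y}{7}$)
$R{\left(G \right)} = 294 + 3 G$ ($R{\left(G \right)} = - 3 \left(\left(10 + 12 \left(-9\right)\right) - G\right) = - 3 \left(\left(10 - 108\right) - G\right) = - 3 \left(-98 - G\right) = 294 + 3 G$)
$\left(-19378 + R{\left(L{\left(t,-2 \right)} \right)}\right) - 23381 = \left(-19378 + \left(294 + 3 \left(3 + \frac{1}{7} \cdot 1 \left(-2\right)\right)\right)\right) - 23381 = \left(-19378 + \left(294 + 3 \left(3 - \frac{2}{7}\right)\right)\right) - 23381 = \left(-19378 + \left(294 + 3 \cdot \frac{19}{7}\right)\right) - 23381 = \left(-19378 + \left(294 + \frac{57}{7}\right)\right) - 23381 = \left(-19378 + \frac{2115}{7}\right) - 23381 = - \frac{133531}{7} - 23381 = - \frac{297198}{7}$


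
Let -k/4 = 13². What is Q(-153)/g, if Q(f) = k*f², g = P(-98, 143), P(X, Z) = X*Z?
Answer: 608634/539 ≈ 1129.2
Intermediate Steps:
g = -14014 (g = -98*143 = -14014)
k = -676 (k = -4*13² = -4*169 = -676)
Q(f) = -676*f²
Q(-153)/g = -676*(-153)²/(-14014) = -676*23409*(-1/14014) = -15824484*(-1/14014) = 608634/539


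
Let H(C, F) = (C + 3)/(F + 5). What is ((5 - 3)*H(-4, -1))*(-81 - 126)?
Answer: 207/2 ≈ 103.50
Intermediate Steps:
H(C, F) = (3 + C)/(5 + F)
((5 - 3)*H(-4, -1))*(-81 - 126) = ((5 - 3)*((3 - 4)/(5 - 1)))*(-81 - 126) = (2*(-1/4))*(-207) = (2*((¼)*(-1)))*(-207) = (2*(-¼))*(-207) = -½*(-207) = 207/2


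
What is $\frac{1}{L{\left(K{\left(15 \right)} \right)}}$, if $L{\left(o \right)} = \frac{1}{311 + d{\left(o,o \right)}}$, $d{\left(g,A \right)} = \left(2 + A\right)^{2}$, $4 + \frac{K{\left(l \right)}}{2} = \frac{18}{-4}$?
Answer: $536$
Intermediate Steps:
$K{\left(l \right)} = -17$ ($K{\left(l \right)} = -8 + 2 \frac{18}{-4} = -8 + 2 \cdot 18 \left(- \frac{1}{4}\right) = -8 + 2 \left(- \frac{9}{2}\right) = -8 - 9 = -17$)
$L{\left(o \right)} = \frac{1}{311 + \left(2 + o\right)^{2}}$
$\frac{1}{L{\left(K{\left(15 \right)} \right)}} = \frac{1}{\frac{1}{311 + \left(2 - 17\right)^{2}}} = \frac{1}{\frac{1}{311 + \left(-15\right)^{2}}} = \frac{1}{\frac{1}{311 + 225}} = \frac{1}{\frac{1}{536}} = 536$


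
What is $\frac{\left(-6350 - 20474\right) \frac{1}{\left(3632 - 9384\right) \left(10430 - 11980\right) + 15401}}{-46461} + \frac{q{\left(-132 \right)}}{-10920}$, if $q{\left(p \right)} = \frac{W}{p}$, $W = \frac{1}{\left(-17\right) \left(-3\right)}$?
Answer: $\frac{46801328471}{598115780205783840} \approx 7.8248 \cdot 10^{-8}$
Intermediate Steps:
$W = \frac{1}{51} \approx 0.019608$
$q{\left(p \right)} = \frac{1}{51 p}$
$\frac{\left(-6350 - 20474\right) \frac{1}{\left(3632 - 9384\right) \left(10430 - 11980\right) + 15401}}{-46461} + \frac{q{\left(-132 \right)}}{-10920} = \frac{\left(-6350 - 20474\right) \frac{1}{\left(3632 - 9384\right) \left(10430 - 11980\right) + 15401}}{-46461} + \frac{\frac{1}{51} \frac{1}{-132}}{-10920} = - \frac{26824}{\left(-5752\right) \left(-1550\right) + 15401} \left(- \frac{1}{46461}\right) + \frac{1}{51} \left(- \frac{1}{132}\right) \left(- \frac{1}{10920}\right) = - \frac{26824}{8915600 + 15401} \left(- \frac{1}{46461}\right) - - \frac{1}{73513440} = - \frac{26824}{8931001} \left(- \frac{1}{46461}\right) + \frac{1}{73513440} = \left(-26824\right) \frac{1}{8931001} \left(- \frac{1}{46461}\right) + \frac{1}{73513440} = \left(- \frac{26824}{8931001}\right) \left(- \frac{1}{46461}\right) + \frac{1}{73513440} = \frac{26824}{414943237461} + \frac{1}{73513440} = \frac{46801328471}{598115780205783840}$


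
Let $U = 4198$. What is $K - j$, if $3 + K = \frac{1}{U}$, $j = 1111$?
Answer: $- \frac{4676571}{4198} \approx -1114.0$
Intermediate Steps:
$K = - \frac{12593}{4198}$ ($K = -3 + \frac{1}{4198} = - \frac{12593}{4198} \approx -2.9998$)
$K - j = - \frac{12593}{4198} - 1111 = - \frac{4676571}{4198}$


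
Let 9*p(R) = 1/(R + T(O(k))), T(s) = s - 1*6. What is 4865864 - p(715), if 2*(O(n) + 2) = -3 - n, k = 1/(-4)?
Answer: 247210220512/50805 ≈ 4.8659e+6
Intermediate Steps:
k = -1/4 ≈ -0.25000
O(n) = -7/2 - n/2 (O(n) = -2 + (-3 - n)/2 = -2 + (-3/2 - n/2) = -7/2 - n/2)
T(s) = -6 + s (T(s) = s - 6 = -6 + s)
p(R) = 1/(9*(-75/8 + R)) (p(R) = 1/(9*(R + (-6 + (-7/2 - 1/2*(-1/4))))) = 1/(9*(R + (-6 + (-7/2 + 1/8)))) = 1/(9*(R + (-6 - 27/8))) = 1/(9*(R - 75/8)) = 1/(9*(-75/8 + R)))
4865864 - p(715) = 4865864 - 8/(9*(-75 + 8*715)) = 4865864 - 8/(9*(-75 + 5720)) = 4865864 - 8/(9*5645) = 4865864 - 1*8/50805 = 4865864 - 8/50805 = 247210220512/50805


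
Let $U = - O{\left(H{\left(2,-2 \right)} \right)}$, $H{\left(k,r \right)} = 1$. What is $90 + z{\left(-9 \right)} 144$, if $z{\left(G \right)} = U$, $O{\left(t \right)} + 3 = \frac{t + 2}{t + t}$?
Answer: $306$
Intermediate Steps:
$O{\left(t \right)} = -3 + \frac{2 + t}{2 t}$ ($O{\left(t \right)} = -3 + \frac{t + 2}{t + t} = -3 + \frac{2 + t}{2 t}$)
$U = \frac{3}{2}$ ($U = - (\frac{- \frac{5}{2} + 1^{-1}}{1}) = - (- \frac{5}{2} + 1) = \left(-1\right) \left(- \frac{3}{2}\right) = \frac{3}{2} \approx 1.5$)
$z{\left(G \right)} = \frac{3}{2}$
$90 + z{\left(-9 \right)} 144 = 90 + \frac{3}{2} \cdot 144 = 90 + 216 = 306$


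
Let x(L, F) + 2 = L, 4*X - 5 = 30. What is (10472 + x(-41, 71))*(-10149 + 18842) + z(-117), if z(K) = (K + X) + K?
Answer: 362636287/4 ≈ 9.0659e+7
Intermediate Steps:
X = 35/4 (X = 5/4 + (1/4)*30 = 5/4 + 15/2 = 35/4 ≈ 8.7500)
x(L, F) = -2 + L
z(K) = 35/4 + 2*K (z(K) = (K + 35/4) + K = (35/4 + K) + K = 35/4 + 2*K)
(10472 + x(-41, 71))*(-10149 + 18842) + z(-117) = (10472 + (-2 - 41))*(-10149 + 18842) + (35/4 + 2*(-117)) = (10472 - 43)*8693 + (35/4 - 234) = 10429*8693 - 901/4 = 90659297 - 901/4 = 362636287/4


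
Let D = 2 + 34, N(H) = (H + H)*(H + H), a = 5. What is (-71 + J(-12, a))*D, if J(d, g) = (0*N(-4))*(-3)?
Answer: -2556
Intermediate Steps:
N(H) = 4*H² (N(H) = (2*H)*(2*H) = 4*H²)
D = 36
J(d, g) = 0 (J(d, g) = (0*(4*(-4)²))*(-3) = (0*(4*16))*(-3) = (0*64)*(-3) = 0*(-3) = 0)
(-71 + J(-12, a))*D = (-71 + 0)*36 = -71*36 = -2556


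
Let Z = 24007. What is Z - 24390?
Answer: -383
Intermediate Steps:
Z - 24390 = 24007 - 24390 = -383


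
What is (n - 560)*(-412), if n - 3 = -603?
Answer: 477920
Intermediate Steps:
n = -600 (n = 3 - 603 = -600)
(n - 560)*(-412) = (-600 - 560)*(-412) = -1160*(-412) = 477920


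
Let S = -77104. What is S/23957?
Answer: -77104/23957 ≈ -3.2184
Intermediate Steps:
S/23957 = -77104/23957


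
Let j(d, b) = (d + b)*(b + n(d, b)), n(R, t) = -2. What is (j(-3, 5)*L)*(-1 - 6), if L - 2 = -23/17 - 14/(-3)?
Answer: -3794/17 ≈ -223.18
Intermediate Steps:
j(d, b) = (-2 + b)*(b + d) (j(d, b) = (d + b)*(b - 2) = (b + d)*(-2 + b) = (-2 + b)*(b + d))
L = 271/51 (L = 2 + (-23/17 - 14/(-3)) = 2 + (-23*1/17 - 14*(-⅓)) = 2 + (-23/17 + 14/3) = 2 + 169/51 = 271/51 ≈ 5.3137)
(j(-3, 5)*L)*(-1 - 6) = ((5² - 2*5 - 2*(-3) + 5*(-3))*(271/51))*(-1 - 6) = ((25 - 10 + 6 - 15)*(271/51))*(-7) = (6*(271/51))*(-7) = (542/17)*(-7) = -3794/17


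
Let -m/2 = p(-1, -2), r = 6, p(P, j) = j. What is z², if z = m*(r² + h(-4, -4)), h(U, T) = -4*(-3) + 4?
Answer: 43264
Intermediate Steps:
h(U, T) = 16 (h(U, T) = 12 + 4 = 16)
m = 4 (m = -2*(-2) = 4)
z = 208 (z = 4*(6² + 16) = 4*(36 + 16) = 4*52 = 208)
z² = 208² = 43264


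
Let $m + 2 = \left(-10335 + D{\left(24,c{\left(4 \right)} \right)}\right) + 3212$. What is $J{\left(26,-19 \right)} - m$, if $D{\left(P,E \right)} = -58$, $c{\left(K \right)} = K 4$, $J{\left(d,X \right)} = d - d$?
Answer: $7183$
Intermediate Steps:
$J{\left(d,X \right)} = 0$
$c{\left(K \right)} = 4 K$
$m = -7183$ ($m = -2 + \left(\left(-10335 - 58\right) + 3212\right) = -2 + \left(-10393 + 3212\right) = -2 - 7181 = -7183$)
$J{\left(26,-19 \right)} - m = 0 - -7183 = 0 + 7183 = 7183$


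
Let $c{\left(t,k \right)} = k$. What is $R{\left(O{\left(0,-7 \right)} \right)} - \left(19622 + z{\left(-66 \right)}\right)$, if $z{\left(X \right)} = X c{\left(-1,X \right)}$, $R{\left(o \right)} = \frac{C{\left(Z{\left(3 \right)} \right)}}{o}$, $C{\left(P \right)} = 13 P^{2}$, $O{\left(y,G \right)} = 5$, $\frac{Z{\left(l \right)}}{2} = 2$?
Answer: $- \frac{119682}{5} \approx -23936.0$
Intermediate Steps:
$Z{\left(l \right)} = 4$ ($Z{\left(l \right)} = 2 \cdot 2 = 4$)
$R{\left(o \right)} = \frac{208}{o}$ ($R{\left(o \right)} = \frac{13 \cdot 4^{2}}{o} = \frac{13 \cdot 16}{o} = \frac{208}{o}$)
$z{\left(X \right)} = X^{2}$ ($z{\left(X \right)} = X X = X^{2}$)
$R{\left(O{\left(0,-7 \right)} \right)} - \left(19622 + z{\left(-66 \right)}\right) = \frac{208}{5} - \left(19622 + \left(-66\right)^{2}\right) = 208 \cdot \frac{1}{5} - \left(19622 + 4356\right) = \frac{208}{5} - 23978 = - \frac{119682}{5}$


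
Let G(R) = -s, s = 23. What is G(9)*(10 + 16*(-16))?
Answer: 5658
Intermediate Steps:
G(R) = -23 (G(R) = -1*23 = -23)
G(9)*(10 + 16*(-16)) = -23*(10 + 16*(-16)) = -23*(10 - 256) = -23*(-246) = 5658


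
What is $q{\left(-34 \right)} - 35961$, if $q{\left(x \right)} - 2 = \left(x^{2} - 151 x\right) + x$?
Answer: $-29703$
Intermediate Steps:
$q{\left(x \right)} = 2 + x^{2} - 150 x$ ($q{\left(x \right)} = 2 + \left(\left(x^{2} - 151 x\right) + x\right) = 2 + \left(x^{2} - 150 x\right) = 2 + x^{2} - 150 x$)
$q{\left(-34 \right)} - 35961 = \left(2 + \left(-34\right)^{2} - -5100\right) - 35961 = \left(2 + 1156 + 5100\right) - 35961 = 6258 - 35961 = -29703$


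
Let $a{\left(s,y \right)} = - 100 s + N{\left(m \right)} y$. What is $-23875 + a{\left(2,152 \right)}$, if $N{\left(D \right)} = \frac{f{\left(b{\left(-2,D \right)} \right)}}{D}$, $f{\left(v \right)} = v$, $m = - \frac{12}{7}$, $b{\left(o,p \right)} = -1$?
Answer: $- \frac{71959}{3} \approx -23986.0$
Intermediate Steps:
$m = - \frac{12}{7}$ ($m = \left(-12\right) \frac{1}{7} = - \frac{12}{7} \approx -1.7143$)
$N{\left(D \right)} = - \frac{1}{D}$
$a{\left(s,y \right)} = - 100 s + \frac{7 y}{12}$ ($a{\left(s,y \right)} = - 100 s + - \frac{1}{- \frac{12}{7}} y = - 100 s + \left(-1\right) \left(- \frac{7}{12}\right) y = - 100 s + \frac{7 y}{12}$)
$-23875 + a{\left(2,152 \right)} = -23875 + \left(\left(-100\right) 2 + \frac{7}{12} \cdot 152\right) = -23875 + \left(-200 + \frac{266}{3}\right) = -23875 - \frac{334}{3} = - \frac{71959}{3}$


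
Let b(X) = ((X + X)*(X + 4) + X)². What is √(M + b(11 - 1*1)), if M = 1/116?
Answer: √282912429/58 ≈ 290.00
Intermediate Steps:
b(X) = (X + 2*X*(4 + X))² (b(X) = ((2*X)*(4 + X) + X)² = (2*X*(4 + X) + X)² = (X + 2*X*(4 + X))²)
M = 1/116 ≈ 0.0086207
√(M + b(11 - 1*1)) = √(1/116 + (11 - 1*1)²*(9 + 2*(11 - 1*1))²) = √(1/116 + (11 - 1)²*(9 + 2*(11 - 1))²) = √(1/116 + 10²*(9 + 2*10)²) = √(1/116 + 100*(9 + 20)²) = √(1/116 + 100*29²) = √(1/116 + 100*841) = √(1/116 + 84100) = √(9755601/116) = √282912429/58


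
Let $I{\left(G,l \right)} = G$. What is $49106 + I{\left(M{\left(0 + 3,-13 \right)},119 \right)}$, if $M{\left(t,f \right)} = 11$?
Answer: $49117$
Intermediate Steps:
$49106 + I{\left(M{\left(0 + 3,-13 \right)},119 \right)} = 49106 + 11 = 49117$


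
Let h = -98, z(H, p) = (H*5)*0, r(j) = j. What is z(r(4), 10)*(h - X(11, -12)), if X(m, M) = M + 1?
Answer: 0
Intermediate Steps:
X(m, M) = 1 + M
z(H, p) = 0 (z(H, p) = (5*H)*0 = 0)
z(r(4), 10)*(h - X(11, -12)) = 0*(-98 - (1 - 12)) = 0*(-98 - 1*(-11)) = 0*(-98 + 11) = 0*(-87) = 0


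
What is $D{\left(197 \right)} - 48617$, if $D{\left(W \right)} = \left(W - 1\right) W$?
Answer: $-10005$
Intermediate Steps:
$D{\left(W \right)} = W \left(-1 + W\right)$ ($D{\left(W \right)} = \left(-1 + W\right) W = W \left(-1 + W\right)$)
$D{\left(197 \right)} - 48617 = 197 \left(-1 + 197\right) - 48617 = 197 \cdot 196 - 48617 = 38612 - 48617 = -10005$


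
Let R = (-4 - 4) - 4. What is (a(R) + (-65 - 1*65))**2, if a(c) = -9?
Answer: 19321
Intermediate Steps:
R = -12 (R = -8 - 4 = -12)
(a(R) + (-65 - 1*65))**2 = (-9 + (-65 - 1*65))**2 = (-9 + (-65 - 65))**2 = (-9 - 130)**2 = (-139)**2 = 19321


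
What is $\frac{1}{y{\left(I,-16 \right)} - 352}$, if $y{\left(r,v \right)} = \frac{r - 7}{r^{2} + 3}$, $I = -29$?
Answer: $- \frac{211}{74281} \approx -0.0028406$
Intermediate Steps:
$y{\left(r,v \right)} = \frac{-7 + r}{3 + r^{2}}$
$\frac{1}{y{\left(I,-16 \right)} - 352} = \frac{1}{\frac{-7 - 29}{3 + \left(-29\right)^{2}} - 352} = \frac{1}{\frac{1}{3 + 841} \left(-36\right) - 352} = \frac{1}{\frac{1}{844} \left(-36\right) - 352} = \frac{1}{- \frac{9}{211} - 352} = \frac{1}{- \frac{74281}{211}} = - \frac{211}{74281}$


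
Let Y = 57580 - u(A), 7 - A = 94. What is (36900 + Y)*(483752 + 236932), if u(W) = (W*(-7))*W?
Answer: 106274224692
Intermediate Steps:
A = -87 (A = 7 - 1*94 = 7 - 94 = -87)
u(W) = -7*W² (u(W) = (-7*W)*W = -7*W²)
Y = 110563 (Y = 57580 - (-7)*(-87)² = 57580 - (-7)*7569 = 57580 - 1*(-52983) = 57580 + 52983 = 110563)
(36900 + Y)*(483752 + 236932) = (36900 + 110563)*(483752 + 236932) = 147463*720684 = 106274224692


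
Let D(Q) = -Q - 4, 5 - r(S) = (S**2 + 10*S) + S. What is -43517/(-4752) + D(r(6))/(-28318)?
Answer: 615936235/67283568 ≈ 9.1543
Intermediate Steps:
r(S) = 5 - S**2 - 11*S (r(S) = 5 - ((S**2 + 10*S) + S) = 5 - (S**2 + 11*S) = 5 + (-S**2 - 11*S) = 5 - S**2 - 11*S)
D(Q) = -4 - Q
-43517/(-4752) + D(r(6))/(-28318) = -43517/(-4752) + (-4 - (5 - 1*6**2 - 11*6))/(-28318) = -43517*(-1/4752) + (-4 - (5 - 1*36 - 66))*(-1/28318) = 43517/4752 + (-4 - (5 - 36 - 66))*(-1/28318) = 43517/4752 + (-4 - 1*(-97))*(-1/28318) = 43517/4752 + (-4 + 97)*(-1/28318) = 43517/4752 + 93*(-1/28318) = 43517/4752 - 93/28318 = 615936235/67283568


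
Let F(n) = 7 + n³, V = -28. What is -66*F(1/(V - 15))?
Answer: -36732168/79507 ≈ -462.00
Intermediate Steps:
-66*F(1/(V - 15)) = -66*(7 + (1/(-28 - 15))³) = -66*(7 + (1/(-43))³) = -66*(7 + (-1/43)³) = -66*(7 - 1/79507) = -66*556548/79507 = -36732168/79507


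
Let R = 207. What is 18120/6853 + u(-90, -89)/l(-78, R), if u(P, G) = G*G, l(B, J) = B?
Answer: -52869253/534534 ≈ -98.907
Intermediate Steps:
u(P, G) = G**2
18120/6853 + u(-90, -89)/l(-78, R) = 18120/6853 + (-89)**2/(-78) = 18120*(1/6853) + 7921*(-1/78) = 18120/6853 - 7921/78 = -52869253/534534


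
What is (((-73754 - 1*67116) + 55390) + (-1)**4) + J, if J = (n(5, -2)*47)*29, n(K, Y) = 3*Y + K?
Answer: -86842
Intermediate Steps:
n(K, Y) = K + 3*Y
J = -1363 (J = ((5 + 3*(-2))*47)*29 = ((5 - 6)*47)*29 = -1*47*29 = -47*29 = -1363)
(((-73754 - 1*67116) + 55390) + (-1)**4) + J = (((-73754 - 1*67116) + 55390) + (-1)**4) - 1363 = (((-73754 - 67116) + 55390) + 1) - 1363 = ((-140870 + 55390) + 1) - 1363 = (-85480 + 1) - 1363 = -85479 - 1363 = -86842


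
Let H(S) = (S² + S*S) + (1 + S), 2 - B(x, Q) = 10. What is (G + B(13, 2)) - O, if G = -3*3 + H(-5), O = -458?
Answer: 487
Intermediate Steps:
B(x, Q) = -8 (B(x, Q) = 2 - 1*10 = 2 - 10 = -8)
H(S) = 1 + S + 2*S² (H(S) = (S² + S²) + (1 + S) = 2*S² + (1 + S) = 1 + S + 2*S²)
G = 37 (G = -3*3 + (1 - 5 + 2*(-5)²) = -9 + (1 - 5 + 2*25) = -9 + (1 - 5 + 50) = -9 + 46 = 37)
(G + B(13, 2)) - O = (37 - 8) - 1*(-458) = 29 + 458 = 487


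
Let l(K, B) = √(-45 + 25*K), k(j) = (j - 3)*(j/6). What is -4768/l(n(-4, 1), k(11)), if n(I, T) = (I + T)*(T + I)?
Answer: -2384*√5/15 ≈ -355.39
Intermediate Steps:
n(I, T) = (I + T)² (n(I, T) = (I + T)*(I + T) = (I + T)²)
k(j) = j*(-3 + j)/6 (k(j) = (-3 + j)*(j*(⅙)) = (-3 + j)*(j/6) = j*(-3 + j)/6)
-4768/l(n(-4, 1), k(11)) = -4768/√(-45 + 25*(-4 + 1)²) = -4768/√(-45 + 25*(-3)²) = -4768/√(-45 + 25*9) = -4768/√(-45 + 225) = -4768*√5/30 = -2384*√5/15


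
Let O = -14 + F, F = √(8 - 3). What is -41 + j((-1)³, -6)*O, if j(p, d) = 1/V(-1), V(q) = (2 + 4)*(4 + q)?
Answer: -376/9 + √5/18 ≈ -41.654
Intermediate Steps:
V(q) = 24 + 6*q (V(q) = 6*(4 + q) = 24 + 6*q)
F = √5 ≈ 2.2361
O = -14 + √5 ≈ -11.764
j(p, d) = 1/18 (j(p, d) = 1/(24 + 6*(-1)) = 1/(24 - 6) = 1/18)
-41 + j((-1)³, -6)*O = -41 + (-14 + √5)/18 = -41 + (-7/9 + √5/18) = -376/9 + √5/18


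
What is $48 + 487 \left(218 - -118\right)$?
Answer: $163680$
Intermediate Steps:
$48 + 487 \left(218 - -118\right) = 48 + 487 \left(218 + 118\right) = 48 + 487 \cdot 336 = 48 + 163632 = 163680$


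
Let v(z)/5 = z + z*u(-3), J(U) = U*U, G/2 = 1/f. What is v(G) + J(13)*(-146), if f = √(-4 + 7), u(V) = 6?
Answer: -24674 + 70*√3/3 ≈ -24634.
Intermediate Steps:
f = √3 ≈ 1.7320
G = 2*√3/3 (G = 2/(√3) = 2*(√3/3) = 2*√3/3 ≈ 1.1547)
J(U) = U²
v(z) = 35*z (v(z) = 5*(z + z*6) = 5*(z + 6*z) = 5*(7*z) = 35*z)
v(G) + J(13)*(-146) = 35*(2*√3/3) + 13²*(-146) = 70*√3/3 + 169*(-146) = 70*√3/3 - 24674 = -24674 + 70*√3/3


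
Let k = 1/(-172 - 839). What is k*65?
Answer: -65/1011 ≈ -0.064293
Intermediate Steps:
k = -1/1011 (k = 1/(-1011) = -1/1011 ≈ -0.00098912)
k*65 = -1/1011*65 = -65/1011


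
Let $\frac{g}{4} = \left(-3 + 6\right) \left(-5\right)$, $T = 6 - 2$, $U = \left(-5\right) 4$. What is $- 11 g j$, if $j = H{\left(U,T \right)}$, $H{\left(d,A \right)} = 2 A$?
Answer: $5280$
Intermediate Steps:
$U = -20$
$T = 4$
$j = 8$ ($j = 2 \cdot 4 = 8$)
$g = -60$ ($g = 4 \left(-3 + 6\right) \left(-5\right) = 4 \cdot 3 \left(-5\right) = 4 \left(-15\right) = -60$)
$- 11 g j = \left(-11\right) \left(-60\right) 8 = 660 \cdot 8 = 5280$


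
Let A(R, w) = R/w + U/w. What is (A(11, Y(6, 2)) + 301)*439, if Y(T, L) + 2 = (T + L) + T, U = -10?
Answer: 1586107/12 ≈ 1.3218e+5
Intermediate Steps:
Y(T, L) = -2 + L + 2*T (Y(T, L) = -2 + ((T + L) + T) = -2 + ((L + T) + T) = -2 + (L + 2*T) = -2 + L + 2*T)
A(R, w) = -10/w + R/w (A(R, w) = R/w - 10/w = -10/w + R/w)
(A(11, Y(6, 2)) + 301)*439 = ((-10 + 11)/(-2 + 2 + 2*6) + 301)*439 = (1/(-2 + 2 + 12) + 301)*439 = (1/12 + 301)*439 = (3613/12)*439 = 1586107/12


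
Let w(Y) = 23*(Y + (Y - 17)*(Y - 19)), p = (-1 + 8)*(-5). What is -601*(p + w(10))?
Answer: -988044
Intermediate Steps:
p = -35 (p = 7*(-5) = -35)
w(Y) = 23*Y + 23*(-19 + Y)*(-17 + Y) (w(Y) = 23*(Y + (-17 + Y)*(-19 + Y)) = 23*(Y + (-19 + Y)*(-17 + Y)) = 23*Y + 23*(-19 + Y)*(-17 + Y))
-601*(p + w(10)) = -601*(-35 + (7429 - 805*10 + 23*10²)) = -601*(-35 + (7429 - 8050 + 23*100)) = -601*(-35 + (7429 - 8050 + 2300)) = -601*(-35 + 1679) = -601*1644 = -988044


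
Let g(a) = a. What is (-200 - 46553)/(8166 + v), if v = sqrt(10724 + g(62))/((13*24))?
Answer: -18582239422656/3245622032239 + 7293468*sqrt(10786)/3245622032239 ≈ -5.7251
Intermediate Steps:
v = sqrt(10786)/312 (v = sqrt(10724 + 62)/((13*24)) = sqrt(10786)/312 ≈ 0.33287)
(-200 - 46553)/(8166 + v) = (-200 - 46553)/(8166 + sqrt(10786)/312) = -46753/(8166 + sqrt(10786)/312)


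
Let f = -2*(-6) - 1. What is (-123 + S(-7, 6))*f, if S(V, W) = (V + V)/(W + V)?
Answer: -1199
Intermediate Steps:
S(V, W) = 2*V/(V + W) (S(V, W) = (2*V)/(V + W) = 2*V/(V + W))
f = 11 (f = 12 - 1 = 11)
(-123 + S(-7, 6))*f = (-123 + 2*(-7)/(-7 + 6))*11 = (-123 + 2*(-7)/(-1))*11 = (-123 + 2*(-7)*(-1))*11 = (-123 + 14)*11 = -109*11 = -1199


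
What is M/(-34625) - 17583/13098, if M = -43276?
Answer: -13994109/151172750 ≈ -0.092570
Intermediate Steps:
M/(-34625) - 17583/13098 = -43276/(-34625) - 17583/13098 = -43276*(-1/34625) - 17583*1/13098 = 43276/34625 - 5861/4366 = -13994109/151172750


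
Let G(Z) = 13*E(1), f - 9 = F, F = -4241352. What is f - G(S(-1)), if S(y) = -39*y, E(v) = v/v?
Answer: -4241356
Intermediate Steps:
E(v) = 1
f = -4241343 (f = 9 - 4241352 = -4241343)
G(Z) = 13 (G(Z) = 13*1 = 13)
f - G(S(-1)) = -4241343 - 1*13 = -4241343 - 13 = -4241356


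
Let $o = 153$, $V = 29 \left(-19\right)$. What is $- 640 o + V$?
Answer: $-98471$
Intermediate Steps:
$V = -551$
$- 640 o + V = \left(-640\right) 153 - 551 = -97920 - 551 = -98471$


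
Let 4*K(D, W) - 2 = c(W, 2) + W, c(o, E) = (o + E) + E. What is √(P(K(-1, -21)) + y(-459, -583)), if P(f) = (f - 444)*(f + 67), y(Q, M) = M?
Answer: I*√26857 ≈ 163.88*I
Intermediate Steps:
c(o, E) = o + 2*E (c(o, E) = (E + o) + E = o + 2*E)
K(D, W) = 3/2 + W/2 (K(D, W) = ½ + ((W + 2*2) + W)/4 = ½ + ((W + 4) + W)/4 = ½ + ((4 + W) + W)/4 = ½ + (4 + 2*W)/4 = ½ + (1 + W/2) = 3/2 + W/2)
P(f) = (-444 + f)*(67 + f)
√(P(K(-1, -21)) + y(-459, -583)) = √((-29748 + (3/2 + (½)*(-21))² - 377*(3/2 + (½)*(-21))) - 583) = √((-29748 + (3/2 - 21/2)² - 377*(3/2 - 21/2)) - 583) = √((-29748 + (-9)² - 377*(-9)) - 583) = √((-29748 + 81 + 3393) - 583) = √(-26274 - 583) = √(-26857) = I*√26857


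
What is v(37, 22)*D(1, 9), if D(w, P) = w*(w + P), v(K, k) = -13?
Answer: -130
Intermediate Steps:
D(w, P) = w*(P + w)
v(37, 22)*D(1, 9) = -13*(9 + 1) = -13*10 = -130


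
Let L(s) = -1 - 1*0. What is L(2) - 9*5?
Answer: -46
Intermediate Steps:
L(s) = -1 (L(s) = -1 + 0 = -1)
L(2) - 9*5 = -1 - 9*5 = -1 - 45 = -46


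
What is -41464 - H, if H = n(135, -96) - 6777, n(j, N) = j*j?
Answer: -52912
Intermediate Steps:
n(j, N) = j²
H = 11448 (H = 135² - 6777 = 18225 - 6777 = 11448)
-41464 - H = -41464 - 1*11448 = -41464 - 11448 = -52912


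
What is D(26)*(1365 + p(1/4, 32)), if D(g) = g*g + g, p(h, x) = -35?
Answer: 933660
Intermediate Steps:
D(g) = g + g² (D(g) = g² + g = g + g²)
D(26)*(1365 + p(1/4, 32)) = (26*(1 + 26))*(1365 - 35) = (26*27)*1330 = 702*1330 = 933660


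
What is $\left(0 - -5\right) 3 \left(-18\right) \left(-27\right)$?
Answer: $7290$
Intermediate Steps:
$\left(0 - -5\right) 3 \left(-18\right) \left(-27\right) = \left(0 + 5\right) 3 \left(-18\right) \left(-27\right) = 5 \cdot 3 \left(-18\right) \left(-27\right) = 15 \left(-18\right) \left(-27\right) = \left(-270\right) \left(-27\right) = 7290$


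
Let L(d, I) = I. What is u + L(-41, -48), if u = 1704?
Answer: 1656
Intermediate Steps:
u + L(-41, -48) = 1704 - 48 = 1656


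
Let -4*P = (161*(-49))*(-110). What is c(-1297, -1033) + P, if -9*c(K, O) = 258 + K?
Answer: -3902977/18 ≈ -2.1683e+5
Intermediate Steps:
c(K, O) = -86/3 - K/9 (c(K, O) = -(258 + K)/9 = -86/3 - K/9)
P = -433895/2 (P = -161*(-49)*(-110)/4 = -(-7889)*(-110)/4 = -¼*867790 = -433895/2 ≈ -2.1695e+5)
c(-1297, -1033) + P = (-86/3 - ⅑*(-1297)) - 433895/2 = (-86/3 + 1297/9) - 433895/2 = 1039/9 - 433895/2 = -3902977/18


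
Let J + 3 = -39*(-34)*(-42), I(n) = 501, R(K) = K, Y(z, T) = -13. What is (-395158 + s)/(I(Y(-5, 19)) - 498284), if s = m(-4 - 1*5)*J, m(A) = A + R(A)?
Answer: -607352/497783 ≈ -1.2201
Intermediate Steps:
m(A) = 2*A (m(A) = A + A = 2*A)
J = -55695 (J = -3 - 39*(-34)*(-42) = -3 + 1326*(-42) = -3 - 55692 = -55695)
s = 1002510 (s = (2*(-4 - 1*5))*(-55695) = (2*(-4 - 5))*(-55695) = (2*(-9))*(-55695) = -18*(-55695) = 1002510)
(-395158 + s)/(I(Y(-5, 19)) - 498284) = (-395158 + 1002510)/(501 - 498284) = 607352/(-497783) = 607352*(-1/497783) = -607352/497783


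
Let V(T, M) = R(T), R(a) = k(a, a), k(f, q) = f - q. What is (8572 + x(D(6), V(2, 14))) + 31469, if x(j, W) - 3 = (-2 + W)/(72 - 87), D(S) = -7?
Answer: 600662/15 ≈ 40044.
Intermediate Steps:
R(a) = 0 (R(a) = a - a = 0)
V(T, M) = 0
x(j, W) = 47/15 - W/15 (x(j, W) = 3 + (-2 + W)/(72 - 87) = 3 + (-2 + W)/(-15) = 3 + (-2 + W)*(-1/15) = 3 + (2/15 - W/15) = 47/15 - W/15)
(8572 + x(D(6), V(2, 14))) + 31469 = (8572 + (47/15 - 1/15*0)) + 31469 = (8572 + (47/15 + 0)) + 31469 = (8572 + 47/15) + 31469 = 128627/15 + 31469 = 600662/15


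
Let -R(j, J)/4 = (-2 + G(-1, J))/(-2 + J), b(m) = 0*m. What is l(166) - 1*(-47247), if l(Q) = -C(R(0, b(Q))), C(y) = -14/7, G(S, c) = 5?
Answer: 47249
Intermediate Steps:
b(m) = 0
R(j, J) = -12/(-2 + J) (R(j, J) = -4*(-2 + 5)/(-2 + J) = -12/(-2 + J))
C(y) = -2 (C(y) = -14*1/7 = -2)
l(Q) = 2 (l(Q) = -1*(-2) = 2)
l(166) - 1*(-47247) = 2 - 1*(-47247) = 2 + 47247 = 47249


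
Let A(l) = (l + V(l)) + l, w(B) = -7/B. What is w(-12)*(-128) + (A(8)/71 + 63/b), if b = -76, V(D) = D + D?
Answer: -1214827/16188 ≈ -75.045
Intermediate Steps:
V(D) = 2*D
A(l) = 4*l (A(l) = (l + 2*l) + l = 3*l + l = 4*l)
w(-12)*(-128) + (A(8)/71 + 63/b) = -7/(-12)*(-128) + ((4*8)/71 + 63/(-76)) = -7*(-1/12)*(-128) + (32*(1/71) + 63*(-1/76)) = (7/12)*(-128) + (32/71 - 63/76) = -224/3 - 2041/5396 = -1214827/16188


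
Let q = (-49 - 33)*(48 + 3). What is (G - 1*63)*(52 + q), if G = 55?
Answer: 33040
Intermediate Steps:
q = -4182 (q = -82*51 = -4182)
(G - 1*63)*(52 + q) = (55 - 1*63)*(52 - 4182) = (55 - 63)*(-4130) = -8*(-4130) = 33040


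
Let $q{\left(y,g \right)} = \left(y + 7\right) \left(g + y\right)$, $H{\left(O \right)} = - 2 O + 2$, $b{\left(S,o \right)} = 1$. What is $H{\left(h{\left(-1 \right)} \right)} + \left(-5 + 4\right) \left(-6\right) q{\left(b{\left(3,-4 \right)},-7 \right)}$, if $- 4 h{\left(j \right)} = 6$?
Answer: $-283$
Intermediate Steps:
$h{\left(j \right)} = - \frac{3}{2}$ ($h{\left(j \right)} = \left(- \frac{1}{4}\right) 6 = - \frac{3}{2}$)
$H{\left(O \right)} = 2 - 2 O$
$q{\left(y,g \right)} = \left(7 + y\right) \left(g + y\right)$
$H{\left(h{\left(-1 \right)} \right)} + \left(-5 + 4\right) \left(-6\right) q{\left(b{\left(3,-4 \right)},-7 \right)} = \left(2 - -3\right) + \left(-5 + 4\right) \left(-6\right) \left(1^{2} + 7 \left(-7\right) + 7 \cdot 1 - 7\right) = \left(2 + 3\right) + \left(-1\right) \left(-6\right) \left(1 - 49 + 7 - 7\right) = 5 + 6 \left(-48\right) = 5 - 288 = -283$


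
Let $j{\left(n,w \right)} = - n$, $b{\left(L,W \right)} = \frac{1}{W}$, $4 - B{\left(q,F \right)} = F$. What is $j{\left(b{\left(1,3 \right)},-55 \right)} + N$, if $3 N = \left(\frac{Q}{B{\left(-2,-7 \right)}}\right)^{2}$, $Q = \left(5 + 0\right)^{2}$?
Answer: $\frac{168}{121} \approx 1.3884$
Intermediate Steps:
$Q = 25$ ($Q = 5^{2} = 25$)
$B{\left(q,F \right)} = 4 - F$
$N = \frac{625}{363}$ ($N = \frac{\left(\frac{25}{4 - -7}\right)^{2}}{3} = \frac{\left(\frac{25}{4 + 7}\right)^{2}}{3} = \frac{\left(\frac{25}{11}\right)^{2}}{3} = \frac{1}{3} \cdot \frac{625}{121} = \frac{625}{363} \approx 1.7218$)
$j{\left(b{\left(1,3 \right)},-55 \right)} + N = - \frac{1}{3} + \frac{625}{363} = \frac{168}{121}$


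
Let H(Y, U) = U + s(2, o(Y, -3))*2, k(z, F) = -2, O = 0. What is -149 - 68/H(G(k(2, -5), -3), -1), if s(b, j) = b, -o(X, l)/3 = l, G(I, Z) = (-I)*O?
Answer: -515/3 ≈ -171.67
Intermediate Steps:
G(I, Z) = 0 (G(I, Z) = -I*0 = 0)
o(X, l) = -3*l
H(Y, U) = 4 + U (H(Y, U) = U + 2*2 = U + 4 = 4 + U)
-149 - 68/H(G(k(2, -5), -3), -1) = -149 - 68/(4 - 1) = -149 - 68/3 = -515/3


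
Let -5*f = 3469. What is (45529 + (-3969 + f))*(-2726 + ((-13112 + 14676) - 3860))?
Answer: -1026150282/5 ≈ -2.0523e+8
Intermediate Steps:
f = -3469/5 (f = -1/5*3469 = -3469/5 ≈ -693.80)
(45529 + (-3969 + f))*(-2726 + ((-13112 + 14676) - 3860)) = (45529 + (-3969 - 3469/5))*(-2726 + ((-13112 + 14676) - 3860)) = (45529 - 23314/5)*(-2726 + (1564 - 3860)) = 204331*(-2726 - 2296)/5 = (204331/5)*(-5022) = -1026150282/5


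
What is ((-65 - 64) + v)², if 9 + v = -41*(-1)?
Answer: 9409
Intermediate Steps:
v = 32 (v = -9 - 41*(-1) = -9 + 41 = 32)
((-65 - 64) + v)² = ((-65 - 64) + 32)² = (-129 + 32)² = (-97)² = 9409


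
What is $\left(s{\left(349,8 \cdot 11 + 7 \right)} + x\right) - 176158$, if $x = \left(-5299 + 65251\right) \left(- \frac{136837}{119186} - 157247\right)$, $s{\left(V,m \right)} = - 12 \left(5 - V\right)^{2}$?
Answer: $- \frac{561898652453974}{59593} \approx -9.4289 \cdot 10^{9}$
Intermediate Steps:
$x = - \frac{561803530703304}{59593}$ ($x = 59952 \left(\left(-136837\right) \frac{1}{119186} - 157247\right) = 59952 \left(- \frac{136837}{119186} - 157247\right) = 59952 \left(- \frac{18741777779}{119186}\right) = - \frac{561803530703304}{59593} \approx -9.4273 \cdot 10^{9}$)
$\left(s{\left(349,8 \cdot 11 + 7 \right)} + x\right) - 176158 = \left(- 12 \left(-5 + 349\right)^{2} - \frac{561803530703304}{59593}\right) - 176158 = \left(- 12 \cdot 344^{2} - \frac{561803530703304}{59593}\right) - 176158 = \left(\left(-12\right) 118336 - \frac{561803530703304}{59593}\right) - 176158 = \left(-1420032 - \frac{561803530703304}{59593}\right) - 176158 = - \frac{561888154670280}{59593} - 176158 = - \frac{561898652453974}{59593}$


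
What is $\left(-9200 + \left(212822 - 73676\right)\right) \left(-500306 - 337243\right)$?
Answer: $-108836142354$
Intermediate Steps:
$\left(-9200 + \left(212822 - 73676\right)\right) \left(-500306 - 337243\right) = \left(-9200 + 139146\right) \left(-837549\right) = 129946 \left(-837549\right) = -108836142354$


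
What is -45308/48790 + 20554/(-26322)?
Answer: -13386749/7830795 ≈ -1.7095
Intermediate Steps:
-45308/48790 + 20554/(-26322) = -45308*1/48790 + 20554*(-1/26322) = -22654/24395 - 10277/13161 = -13386749/7830795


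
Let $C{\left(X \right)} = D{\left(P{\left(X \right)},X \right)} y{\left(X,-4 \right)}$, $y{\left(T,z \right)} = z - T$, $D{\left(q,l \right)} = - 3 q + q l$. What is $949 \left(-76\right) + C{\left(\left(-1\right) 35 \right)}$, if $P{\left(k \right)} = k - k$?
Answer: $-72124$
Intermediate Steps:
$P{\left(k \right)} = 0$
$D{\left(q,l \right)} = - 3 q + l q$
$C{\left(X \right)} = 0$ ($C{\left(X \right)} = 0 \left(-3 + X\right) \left(-4 - X\right) = 0 \left(-4 - X\right) = 0$)
$949 \left(-76\right) + C{\left(\left(-1\right) 35 \right)} = 949 \left(-76\right) + 0 = -72124 + 0 = -72124$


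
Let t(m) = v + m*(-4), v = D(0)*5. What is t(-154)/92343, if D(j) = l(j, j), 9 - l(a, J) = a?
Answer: 661/92343 ≈ 0.0071581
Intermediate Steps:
l(a, J) = 9 - a
D(j) = 9 - j
v = 45 (v = (9 - 1*0)*5 = (9 + 0)*5 = 9*5 = 45)
t(m) = 45 - 4*m (t(m) = 45 + m*(-4) = 45 - 4*m)
t(-154)/92343 = (45 - 4*(-154))/92343 = (45 + 616)*(1/92343) = 661*(1/92343) = 661/92343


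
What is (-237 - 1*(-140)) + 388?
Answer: 291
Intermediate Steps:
(-237 - 1*(-140)) + 388 = (-237 + 140) + 388 = -97 + 388 = 291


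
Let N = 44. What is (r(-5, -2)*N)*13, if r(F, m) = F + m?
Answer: -4004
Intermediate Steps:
(r(-5, -2)*N)*13 = ((-5 - 2)*44)*13 = -7*44*13 = -308*13 = -4004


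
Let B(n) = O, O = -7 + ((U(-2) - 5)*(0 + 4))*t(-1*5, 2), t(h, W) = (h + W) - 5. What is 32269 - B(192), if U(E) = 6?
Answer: 32308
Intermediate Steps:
t(h, W) = -5 + W + h (t(h, W) = (W + h) - 5 = -5 + W + h)
O = -39 (O = -7 + ((6 - 5)*(0 + 4))*(-5 + 2 - 1*5) = -7 + (1*4)*(-5 + 2 - 5) = -7 + 4*(-8) = -7 - 32 = -39)
B(n) = -39
32269 - B(192) = 32269 - 1*(-39) = 32269 + 39 = 32308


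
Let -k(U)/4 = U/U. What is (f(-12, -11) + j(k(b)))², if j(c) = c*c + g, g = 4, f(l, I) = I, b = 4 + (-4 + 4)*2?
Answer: 81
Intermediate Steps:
b = 4 (b = 4 + 0*2 = 4 + 0 = 4)
k(U) = -4 (k(U) = -4*U/U = -4*1 = -4)
j(c) = 4 + c² (j(c) = c*c + 4 = c² + 4 = 4 + c²)
(f(-12, -11) + j(k(b)))² = (-11 + (4 + (-4)²))² = (-11 + (4 + 16))² = (-11 + 20)² = 9² = 81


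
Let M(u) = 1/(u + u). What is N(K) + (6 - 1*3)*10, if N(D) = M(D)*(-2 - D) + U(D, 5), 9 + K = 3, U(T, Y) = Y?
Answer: 104/3 ≈ 34.667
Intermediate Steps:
M(u) = 1/(2*u)
K = -6 (K = -9 + 3 = -6)
N(D) = 5 + (-2 - D)/(2*D) (N(D) = (1/(2*D))*(-2 - D) + 5 = (-2 - D)/(2*D) + 5 = 5 + (-2 - D)/(2*D))
N(K) + (6 - 1*3)*10 = (9/2 - 1/(-6)) + (6 - 1*3)*10 = (9/2 - 1*(-1/6)) + (6 - 3)*10 = (9/2 + 1/6) + 3*10 = 14/3 + 30 = 104/3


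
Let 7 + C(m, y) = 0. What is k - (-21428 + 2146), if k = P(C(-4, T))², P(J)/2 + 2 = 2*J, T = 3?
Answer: 20306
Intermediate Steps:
C(m, y) = -7 (C(m, y) = -7 + 0 = -7)
P(J) = -4 + 4*J (P(J) = -4 + 2*(2*J) = -4 + 4*J)
k = 1024 (k = (-4 + 4*(-7))² = (-4 - 28)² = (-32)² = 1024)
k - (-21428 + 2146) = 1024 - (-21428 + 2146) = 1024 - 1*(-19282) = 1024 + 19282 = 20306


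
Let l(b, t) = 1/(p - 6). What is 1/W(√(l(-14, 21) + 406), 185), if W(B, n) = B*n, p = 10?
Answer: 2*√65/60125 ≈ 0.00026818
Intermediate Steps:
l(b, t) = ¼ (l(b, t) = 1/(10 - 6) = 1/4 = ¼)
1/W(√(l(-14, 21) + 406), 185) = 1/(√(¼ + 406)*185) = 1/(√(1625/4)*185) = 1/((5*√65/2)*185) = 1/(925*√65/2) = 2*√65/60125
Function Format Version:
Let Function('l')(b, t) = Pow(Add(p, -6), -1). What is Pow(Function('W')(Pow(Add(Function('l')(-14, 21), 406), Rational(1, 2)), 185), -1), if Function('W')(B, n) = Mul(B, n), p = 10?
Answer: Mul(Rational(2, 60125), Pow(65, Rational(1, 2))) ≈ 0.00026818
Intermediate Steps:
Function('l')(b, t) = Rational(1, 4) (Function('l')(b, t) = Pow(Add(10, -6), -1) = Pow(4, -1) = Rational(1, 4))
Pow(Function('W')(Pow(Add(Function('l')(-14, 21), 406), Rational(1, 2)), 185), -1) = Pow(Mul(Pow(Add(Rational(1, 4), 406), Rational(1, 2)), 185), -1) = Pow(Mul(Pow(Rational(1625, 4), Rational(1, 2)), 185), -1) = Pow(Mul(Mul(Rational(5, 2), Pow(65, Rational(1, 2))), 185), -1) = Pow(Mul(Rational(925, 2), Pow(65, Rational(1, 2))), -1) = Mul(Rational(2, 60125), Pow(65, Rational(1, 2)))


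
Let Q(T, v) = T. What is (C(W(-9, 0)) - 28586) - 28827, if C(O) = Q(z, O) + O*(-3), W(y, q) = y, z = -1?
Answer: -57387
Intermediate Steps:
C(O) = -1 - 3*O (C(O) = -1 + O*(-3) = -1 - 3*O)
(C(W(-9, 0)) - 28586) - 28827 = ((-1 - 3*(-9)) - 28586) - 28827 = ((-1 + 27) - 28586) - 28827 = (26 - 28586) - 28827 = -28560 - 28827 = -57387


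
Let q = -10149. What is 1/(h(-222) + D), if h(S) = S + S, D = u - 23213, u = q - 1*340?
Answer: -1/34146 ≈ -2.9286e-5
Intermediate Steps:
u = -10489 (u = -10149 - 1*340 = -10149 - 340 = -10489)
D = -33702 (D = -10489 - 23213 = -33702)
h(S) = 2*S
1/(h(-222) + D) = 1/(2*(-222) - 33702) = 1/(-444 - 33702) = 1/(-34146) = -1/34146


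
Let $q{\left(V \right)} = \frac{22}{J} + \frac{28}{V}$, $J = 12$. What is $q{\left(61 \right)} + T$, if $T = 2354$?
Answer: $\frac{862403}{366} \approx 2356.3$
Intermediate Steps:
$q{\left(V \right)} = \frac{11}{6} + \frac{28}{V}$ ($q{\left(V \right)} = \frac{22}{12} + \frac{28}{V} = 22 \cdot \frac{1}{12} + \frac{28}{V} = \frac{11}{6} + \frac{28}{V}$)
$q{\left(61 \right)} + T = \left(\frac{11}{6} + \frac{28}{61}\right) + 2354 = \frac{839}{366} + 2354 = \frac{862403}{366}$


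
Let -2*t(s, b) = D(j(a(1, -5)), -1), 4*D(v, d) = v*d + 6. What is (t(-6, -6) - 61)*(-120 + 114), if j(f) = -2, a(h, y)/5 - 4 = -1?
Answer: 372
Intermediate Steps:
a(h, y) = 15 (a(h, y) = 20 + 5*(-1) = 20 - 5 = 15)
D(v, d) = 3/2 + d*v/4 (D(v, d) = (v*d + 6)/4 = (d*v + 6)/4 = (6 + d*v)/4 = 3/2 + d*v/4)
t(s, b) = -1 (t(s, b) = -(3/2 + (¼)*(-1)*(-2))/2 = -(3/2 + ½)/2 = -½*2 = -1)
(t(-6, -6) - 61)*(-120 + 114) = (-1 - 61)*(-120 + 114) = -62*(-6) = 372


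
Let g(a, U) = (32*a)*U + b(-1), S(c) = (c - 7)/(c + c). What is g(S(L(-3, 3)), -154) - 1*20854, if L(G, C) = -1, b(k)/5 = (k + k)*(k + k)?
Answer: -40546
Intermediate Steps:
b(k) = 20*k**2 (b(k) = 5*((k + k)*(k + k)) = 5*((2*k)*(2*k)) = 5*(4*k**2) = 20*k**2)
S(c) = (-7 + c)/(2*c) (S(c) = (-7 + c)/((2*c)) = (-7 + c)*(1/(2*c)) = (-7 + c)/(2*c))
g(a, U) = 20 + 32*U*a (g(a, U) = (32*a)*U + 20*(-1)**2 = 32*U*a + 20*1 = 32*U*a + 20 = 20 + 32*U*a)
g(S(L(-3, 3)), -154) - 1*20854 = (20 + 32*(-154)*((1/2)*(-7 - 1)/(-1))) - 1*20854 = (20 + 32*(-154)*((1/2)*(-1)*(-8))) - 20854 = (20 + 32*(-154)*4) - 20854 = (20 - 19712) - 20854 = -19692 - 20854 = -40546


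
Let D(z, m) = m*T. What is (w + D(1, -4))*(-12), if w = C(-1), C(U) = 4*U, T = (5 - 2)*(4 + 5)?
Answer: 1344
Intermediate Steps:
T = 27 (T = 3*9 = 27)
w = -4 (w = 4*(-1) = -4)
D(z, m) = 27*m (D(z, m) = m*27 = 27*m)
(w + D(1, -4))*(-12) = (-4 + 27*(-4))*(-12) = (-4 - 108)*(-12) = -112*(-12) = 1344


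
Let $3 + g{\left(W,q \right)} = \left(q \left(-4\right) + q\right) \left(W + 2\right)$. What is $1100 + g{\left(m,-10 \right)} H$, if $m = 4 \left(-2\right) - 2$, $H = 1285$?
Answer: $-311155$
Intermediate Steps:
$m = -10$ ($m = -8 - 2 = -10$)
$g{\left(W,q \right)} = -3 - 3 q \left(2 + W\right)$ ($g{\left(W,q \right)} = -3 + \left(q \left(-4\right) + q\right) \left(W + 2\right) = -3 + \left(- 4 q + q\right) \left(2 + W\right) = -3 + - 3 q \left(2 + W\right) = -3 - 3 q \left(2 + W\right)$)
$1100 + g{\left(m,-10 \right)} H = 1100 + \left(-3 - -60 - \left(-30\right) \left(-10\right)\right) 1285 = 1100 + \left(-3 + 60 - 300\right) 1285 = 1100 - 312255 = -311155$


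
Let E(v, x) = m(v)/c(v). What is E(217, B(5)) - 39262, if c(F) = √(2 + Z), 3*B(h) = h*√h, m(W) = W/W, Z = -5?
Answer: -39262 - I*√3/3 ≈ -39262.0 - 0.57735*I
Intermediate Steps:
m(W) = 1
B(h) = h^(3/2)/3 (B(h) = (h*√h)/3 = h^(3/2)/3)
c(F) = I*√3 (c(F) = √(2 - 5) = √(-3) = I*√3)
E(v, x) = -I*√3/3 (E(v, x) = 1/(I*√3) = 1*(-I*√3/3) = -I*√3/3)
E(217, B(5)) - 39262 = -I*√3/3 - 39262 = -39262 - I*√3/3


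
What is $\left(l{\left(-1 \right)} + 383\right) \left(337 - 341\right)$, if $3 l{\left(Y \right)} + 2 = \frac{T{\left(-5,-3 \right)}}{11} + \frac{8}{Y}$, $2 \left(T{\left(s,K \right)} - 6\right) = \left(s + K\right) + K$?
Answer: $- \frac{16706}{11} \approx -1518.7$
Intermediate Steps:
$T{\left(s,K \right)} = 6 + K + \frac{s}{2}$ ($T{\left(s,K \right)} = 6 + \frac{\left(s + K\right) + K}{2} = 6 + \frac{\left(K + s\right) + K}{2} = 6 + \frac{s + 2 K}{2} = 6 + \left(K + \frac{s}{2}\right) = 6 + K + \frac{s}{2}$)
$l{\left(Y \right)} = - \frac{43}{66} + \frac{8}{3 Y}$ ($l{\left(Y \right)} = - \frac{2}{3} + \frac{\frac{6 - 3 + \frac{1}{2} \left(-5\right)}{11} + \frac{8}{Y}}{3} = - \frac{2}{3} + \frac{\left(6 - 3 - \frac{5}{2}\right) \frac{1}{11} + \frac{8}{Y}}{3} = - \frac{2}{3} + \frac{\frac{1}{2} \cdot \frac{1}{11} + \frac{8}{Y}}{3} = - \frac{2}{3} + \frac{\frac{1}{22} + \frac{8}{Y}}{3} = - \frac{2}{3} + \left(\frac{1}{66} + \frac{8}{3 Y}\right) = - \frac{43}{66} + \frac{8}{3 Y}$)
$\left(l{\left(-1 \right)} + 383\right) \left(337 - 341\right) = \left(\frac{176 - -43}{66 \left(-1\right)} + 383\right) \left(337 - 341\right) = \left(\frac{1}{66} \left(-1\right) \left(176 + 43\right) + 383\right) \left(-4\right) = \left(\frac{1}{66} \left(-1\right) 219 + 383\right) \left(-4\right) = \left(- \frac{73}{22} + 383\right) \left(-4\right) = \frac{8353}{22} \left(-4\right) = - \frac{16706}{11}$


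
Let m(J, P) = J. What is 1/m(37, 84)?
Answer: 1/37 ≈ 0.027027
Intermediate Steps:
1/m(37, 84) = 1/37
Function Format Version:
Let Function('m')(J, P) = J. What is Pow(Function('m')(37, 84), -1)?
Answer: Rational(1, 37) ≈ 0.027027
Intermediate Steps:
Pow(Function('m')(37, 84), -1) = Pow(37, -1) = Rational(1, 37)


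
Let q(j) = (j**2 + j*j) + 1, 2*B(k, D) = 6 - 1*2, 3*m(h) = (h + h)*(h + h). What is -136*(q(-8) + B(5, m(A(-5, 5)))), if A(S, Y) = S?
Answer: -17816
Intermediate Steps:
m(h) = 4*h**2/3 (m(h) = ((h + h)*(h + h))/3 = ((2*h)*(2*h))/3 = (4*h**2)/3 = 4*h**2/3)
B(k, D) = 2 (B(k, D) = (6 - 1*2)/2 = (6 - 2)/2 = (1/2)*4 = 2)
q(j) = 1 + 2*j**2 (q(j) = (j**2 + j**2) + 1 = 2*j**2 + 1 = 1 + 2*j**2)
-136*(q(-8) + B(5, m(A(-5, 5)))) = -136*((1 + 2*(-8)**2) + 2) = -136*((1 + 2*64) + 2) = -136*((1 + 128) + 2) = -136*(129 + 2) = -136*131 = -17816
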